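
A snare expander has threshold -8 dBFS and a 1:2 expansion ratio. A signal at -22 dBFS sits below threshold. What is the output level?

-36 dBFS

Undershoot = (-8) − (-22) = 14 dB.
At 1:2, that expands to 28 dB under threshold.
Output = -8 − 28 = -36 dBFS.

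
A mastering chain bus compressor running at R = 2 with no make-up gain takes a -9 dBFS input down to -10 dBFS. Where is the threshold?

-11 dBFS

Let T be the threshold. Output overshoot = (input overshoot)/R, so -10 − T = (-9 − T)/2.
2·(-10 − T) = -9 − T → 1·T = -20 − (-9) = -11.
T = -11/1 = -11 dBFS.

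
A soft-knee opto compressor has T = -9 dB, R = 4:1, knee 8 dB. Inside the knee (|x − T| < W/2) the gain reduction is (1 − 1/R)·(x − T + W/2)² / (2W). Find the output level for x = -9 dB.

x − T + W/2 = -9 − (-9) + 4 = 4.
GR = (1 − 1/4) × 4² / 16 = 0.75 × 16 / 16 = 0.75 dB.
Output = -9 − 0.75 = -9.75 dB.

-9.75 dB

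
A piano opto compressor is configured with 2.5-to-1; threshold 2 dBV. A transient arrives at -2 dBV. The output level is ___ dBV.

-2 dBV is 4 dB below the 2 dBV threshold, so no gain reduction is applied.
Output = input = -2 dBV.

-2 dBV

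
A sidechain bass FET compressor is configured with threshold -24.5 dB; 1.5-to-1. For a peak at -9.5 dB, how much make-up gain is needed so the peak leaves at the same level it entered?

5 dB

The peak compresses to -24.5 + 15/1.5 = -14.5 dB.
To reach -9.5 dB requires -9.5 − (-14.5) = 5 dB of make-up.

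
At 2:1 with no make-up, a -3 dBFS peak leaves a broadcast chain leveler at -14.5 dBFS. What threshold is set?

-26 dBFS

Input is 23 dB above T (since output overshoot × R = input overshoot: (-14.5 − T)·2 = -3 − T gives T = -26 dBFS).
Check: -26 + (-3 − (-26))/2 = -26 + 11.5 = -14.5 dBFS. ✓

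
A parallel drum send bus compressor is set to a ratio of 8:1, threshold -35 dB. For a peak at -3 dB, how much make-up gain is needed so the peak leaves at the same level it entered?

The peak compresses to -35 + 32/8 = -31 dB.
To reach -3 dB requires -3 − (-31) = 28 dB of make-up.

28 dB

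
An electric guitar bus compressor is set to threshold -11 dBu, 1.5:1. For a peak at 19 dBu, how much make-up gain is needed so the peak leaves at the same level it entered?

10 dB

Without make-up, output = threshold + overshoot/1.5 = -11 + 20 = 9 dBu.
Gap to target: 10 dB.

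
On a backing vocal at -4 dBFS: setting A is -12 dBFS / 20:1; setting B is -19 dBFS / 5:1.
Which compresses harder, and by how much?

B, by 4.4 dB

A: GR = 8 − 8/20 = 7.6 dB.
B: GR = 15 − 15/5 = 12 dB.
Difference: 4.4 dB in favour of B.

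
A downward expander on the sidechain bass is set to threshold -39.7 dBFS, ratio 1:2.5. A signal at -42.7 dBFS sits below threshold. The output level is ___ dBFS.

-47.2 dBFS

Undershoot = (-39.7) − (-42.7) = 3 dB.
At 1:2.5, that expands to 7.5 dB under threshold.
Output = -39.7 − 7.5 = -47.2 dBFS.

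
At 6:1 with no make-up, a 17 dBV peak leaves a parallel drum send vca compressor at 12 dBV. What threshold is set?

Gain reduction = 17 − 12 = 5 dB; output overshoot = GR / (R − 1) = 5 / 5 = 1 dB.
Threshold = output − output overshoot = 12 − 1 = 11 dBV.

11 dBV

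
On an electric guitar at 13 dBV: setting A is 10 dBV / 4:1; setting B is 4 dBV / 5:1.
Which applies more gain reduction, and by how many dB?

A: 3 dB over, compressed to 0.75 dB over, so 2.25 dB of GR.
B: 9 dB over, compressed to 1.8 dB over, so 7.2 dB of GR.
Difference: 4.95 dB in favour of B.

B, by 4.95 dB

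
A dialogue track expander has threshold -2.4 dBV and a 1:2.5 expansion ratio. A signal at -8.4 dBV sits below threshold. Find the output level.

-17.4 dBV

Undershoot = (-2.4) − (-8.4) = 6 dB.
At 1:2.5, that expands to 15 dB under threshold.
Output = -2.4 − 15 = -17.4 dBV.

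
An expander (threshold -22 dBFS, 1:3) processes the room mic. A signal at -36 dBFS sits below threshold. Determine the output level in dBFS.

-64 dBFS

The input is 14 dB below the -22 dBFS threshold.
A 1:3 expander multiplies undershoot by 3: 14 × 3 = 42 dB below threshold.
Output = -22 − 42 = -64 dBFS.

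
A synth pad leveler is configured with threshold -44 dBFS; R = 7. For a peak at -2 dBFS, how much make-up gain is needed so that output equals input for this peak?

36 dB

Without make-up, output = threshold + overshoot/7 = -44 + 6 = -38 dBFS.
Gap to target: 36 dB.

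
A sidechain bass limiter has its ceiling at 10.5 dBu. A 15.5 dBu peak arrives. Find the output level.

10.5 dBu

At ∞:1, everything above 10.5 dBu is held at the ceiling.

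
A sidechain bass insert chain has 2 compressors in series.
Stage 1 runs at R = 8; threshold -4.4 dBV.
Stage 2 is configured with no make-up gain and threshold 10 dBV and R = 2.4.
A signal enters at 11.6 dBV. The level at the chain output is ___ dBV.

-2.4 dBV

Stage 1: 16 dB above -4.4 dBV, reduced 8:1 to 2 dB above → -2.4 dBV.
Stage 2: -2.4 dBV is at or below the 10 dBV threshold — no compression; output -2.4 dBV.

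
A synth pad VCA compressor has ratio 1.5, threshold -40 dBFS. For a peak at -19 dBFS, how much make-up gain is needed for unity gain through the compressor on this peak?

7 dB

Overshoot 21 dB → 21/1.5 = 14 dB after compression, so the compressed level is -40 + 14 = -26 dBFS.
Make-up = target − compressed = -19 − (-26) = 7 dB.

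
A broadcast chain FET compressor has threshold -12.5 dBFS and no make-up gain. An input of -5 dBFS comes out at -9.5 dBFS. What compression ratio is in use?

2.5:1

Input overshoot = -5 − (-12.5) = 7.5 dB; output overshoot = -9.5 − (-12.5) = 3 dB.
Ratio = 7.5 / 3 = 2.5.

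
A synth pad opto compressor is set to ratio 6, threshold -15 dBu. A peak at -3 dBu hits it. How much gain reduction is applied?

Overshoot = -3 − (-15) = 12 dB.
After 6:1 compression the overshoot becomes 12/6 = 2 dB.
GR = overshoot in − overshoot out = 12 − 2 = 10 dB.

10 dB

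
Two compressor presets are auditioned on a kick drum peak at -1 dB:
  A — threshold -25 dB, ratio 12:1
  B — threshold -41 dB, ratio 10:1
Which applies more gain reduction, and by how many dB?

B, by 14 dB

A: overshoot 24 dB → output overshoot 2 dB → GR 22 dB.
B: overshoot 40 dB → output overshoot 4 dB → GR 36 dB.
B reduces 14 dB more.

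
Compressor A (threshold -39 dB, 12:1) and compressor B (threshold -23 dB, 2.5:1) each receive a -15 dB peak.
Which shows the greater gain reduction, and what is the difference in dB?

A: GR = 24 − 24/12 = 22 dB.
B: GR = 8 − 8/2.5 = 4.8 dB.
A reduces 17.2 dB more.

A, by 17.2 dB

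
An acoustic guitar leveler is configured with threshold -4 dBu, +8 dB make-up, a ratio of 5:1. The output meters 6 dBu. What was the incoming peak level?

Stripping the +8 dB make-up gives -2 dBu at the gain stage.
That's 2 dB above the -4 dBu threshold.
Before 5:1 compression the overshoot was 2 × 5 = 10 dB, so input = -4 + 10 = 6 dBu.

6 dBu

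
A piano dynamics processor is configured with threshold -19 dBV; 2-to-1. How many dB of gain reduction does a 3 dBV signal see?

The signal is 22 dB above threshold.
A 2:1 ratio leaves 11 dB of that excess.
Gain reduction = 22 − 11 = 11 dB.

11 dB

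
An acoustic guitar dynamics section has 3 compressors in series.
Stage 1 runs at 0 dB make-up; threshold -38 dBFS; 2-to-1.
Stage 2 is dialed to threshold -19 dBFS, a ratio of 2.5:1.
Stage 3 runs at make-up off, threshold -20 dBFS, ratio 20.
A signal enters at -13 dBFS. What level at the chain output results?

Stage 1: 25 dB above -38 dBFS, reduced 2:1 to 12.5 dB above → -25.5 dBFS.
Stage 2: -25.5 dBFS ≤ -19 dBFS, so stage 2 doesn't engage; output -25.5 dBFS.
Stage 3: -25.5 dBFS is at or below the -20 dBFS threshold — no compression; output -25.5 dBFS.

-25.5 dBFS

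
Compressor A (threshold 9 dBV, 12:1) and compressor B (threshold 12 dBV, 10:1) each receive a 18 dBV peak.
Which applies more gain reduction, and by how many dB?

A, by 2.85 dB

A: 9 dB over, compressed to 0.75 dB over, so 8.25 dB of GR.
B: 6 dB over, compressed to 0.6 dB over, so 5.4 dB of GR.
A applies 2.85 dB more gain reduction.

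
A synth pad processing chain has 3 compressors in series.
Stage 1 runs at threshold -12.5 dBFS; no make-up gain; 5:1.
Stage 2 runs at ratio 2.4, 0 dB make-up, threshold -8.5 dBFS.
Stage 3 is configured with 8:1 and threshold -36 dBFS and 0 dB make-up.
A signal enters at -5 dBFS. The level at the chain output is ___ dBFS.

Stage 1: 7.5 dB above -12.5 dBFS, reduced 5:1 to 1.5 dB above → -11 dBFS.
Stage 2: below threshold (-11 ≤ -8.5); passes unchanged; output -11 dBFS.
Stage 3: -11 dBFS is 25 dB over -36 dBFS; at 8:1 that becomes 3.125 dB over, giving -32.875 dBFS.

-32.875 dBFS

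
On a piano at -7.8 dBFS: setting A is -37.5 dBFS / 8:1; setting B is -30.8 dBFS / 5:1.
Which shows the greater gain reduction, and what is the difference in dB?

A: GR = 29.7 − 29.7/8 = 25.9875 dB.
B: GR = 23 − 23/5 = 18.4 dB.
A reduces 7.5875 dB more.

A, by 7.5875 dB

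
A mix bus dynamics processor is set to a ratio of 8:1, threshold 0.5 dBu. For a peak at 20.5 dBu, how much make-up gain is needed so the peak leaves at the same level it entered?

The peak compresses to 0.5 + 20/8 = 3 dBu.
To reach 20.5 dBu requires 20.5 − 3 = 17.5 dB of make-up.

17.5 dB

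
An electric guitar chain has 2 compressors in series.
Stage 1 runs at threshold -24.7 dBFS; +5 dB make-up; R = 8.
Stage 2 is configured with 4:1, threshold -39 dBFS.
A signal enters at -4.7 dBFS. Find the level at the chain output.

-33.55 dBFS

Stage 1: overshoot 20 dB → 20/8 = 2.5 dB → -22.2 dBFS; +5 dB make-up → -17.2 dBFS.
Stage 2: overshoot 21.8 dB → 21.8/4 = 5.45 dB → -33.55 dBFS.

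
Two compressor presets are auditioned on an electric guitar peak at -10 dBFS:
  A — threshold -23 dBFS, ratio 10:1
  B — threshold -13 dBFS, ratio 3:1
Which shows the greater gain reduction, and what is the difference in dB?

A, by 9.7 dB

A: 13 dB over, compressed to 1.3 dB over, so 11.7 dB of GR.
B: 3 dB over, compressed to 1 dB over, so 2 dB of GR.
A applies 9.7 dB more gain reduction.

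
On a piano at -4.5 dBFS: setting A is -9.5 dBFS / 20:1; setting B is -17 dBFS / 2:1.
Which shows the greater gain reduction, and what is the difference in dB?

B, by 1.5 dB

A: overshoot 5 dB → output overshoot 0.25 dB → GR 4.75 dB.
B: overshoot 12.5 dB → output overshoot 6.25 dB → GR 6.25 dB.
B applies 1.5 dB more gain reduction.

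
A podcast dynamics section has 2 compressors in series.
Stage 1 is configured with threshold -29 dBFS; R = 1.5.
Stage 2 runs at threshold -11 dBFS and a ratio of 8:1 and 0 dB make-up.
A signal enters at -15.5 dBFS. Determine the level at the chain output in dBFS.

-20 dBFS

Stage 1: 13.5 dB above -29 dBFS, reduced 1.5:1 to 9 dB above → -20 dBFS.
Stage 2: -20 dBFS is at or below the -11 dBFS threshold — no compression; output -20 dBFS.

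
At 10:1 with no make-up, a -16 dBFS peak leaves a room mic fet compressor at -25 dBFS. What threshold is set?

-26 dBFS

Let T be the threshold. Output overshoot = (input overshoot)/R, so -25 − T = (-16 − T)/10.
10·(-25 − T) = -16 − T → 9·T = -250 − (-16) = -234.
T = -234/9 = -26 dBFS.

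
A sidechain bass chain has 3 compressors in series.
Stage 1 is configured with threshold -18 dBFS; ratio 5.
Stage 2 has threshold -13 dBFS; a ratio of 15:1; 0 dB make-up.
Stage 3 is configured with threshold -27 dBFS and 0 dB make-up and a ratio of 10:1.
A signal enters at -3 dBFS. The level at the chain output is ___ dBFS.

Stage 1: overshoot 15 dB → 15/5 = 3 dB → -15 dBFS.
Stage 2: below threshold (-15 ≤ -13); passes unchanged; output -15 dBFS.
Stage 3: 12 dB above -27 dBFS, reduced 10:1 to 1.2 dB above → -25.8 dBFS.

-25.8 dBFS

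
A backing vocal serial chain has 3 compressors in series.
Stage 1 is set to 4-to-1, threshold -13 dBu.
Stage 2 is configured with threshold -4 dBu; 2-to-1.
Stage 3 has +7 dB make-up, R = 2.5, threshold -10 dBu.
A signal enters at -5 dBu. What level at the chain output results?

Stage 1: overshoot 8 dB → 8/4 = 2 dB → -11 dBu.
Stage 2: -11 dBu is at or below the -4 dBu threshold — no compression; output -11 dBu.
Stage 3: -11 dBu is at or below the -10 dBu threshold — no compression; make-up brings it to -4 dBu.

-4 dBu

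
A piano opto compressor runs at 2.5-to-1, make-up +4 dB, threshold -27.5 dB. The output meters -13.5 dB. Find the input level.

-2.5 dB

Remove make-up: -13.5 − 4 = -17.5 dB.
That's 10 dB above the -27.5 dB threshold.
Before 2.5:1 compression the overshoot was 10 × 2.5 = 25 dB, so input = -27.5 + 25 = -2.5 dB.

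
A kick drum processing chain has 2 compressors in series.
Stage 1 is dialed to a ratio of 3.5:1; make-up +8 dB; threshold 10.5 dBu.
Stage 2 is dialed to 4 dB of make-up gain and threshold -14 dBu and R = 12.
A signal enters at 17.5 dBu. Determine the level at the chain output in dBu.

-7.125 dBu

Stage 1: 7 dB above 10.5 dBu, reduced 3.5:1 to 2 dB above → 12.5 dBu; +8 dB make-up → 20.5 dBu.
Stage 2: 20.5 dBu is 34.5 dB over -14 dBu; at 12:1 that becomes 2.875 dB over, giving -11.125 dBu; +4 dB make-up → -7.125 dBu.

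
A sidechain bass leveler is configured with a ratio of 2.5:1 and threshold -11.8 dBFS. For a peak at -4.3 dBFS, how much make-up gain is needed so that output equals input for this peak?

4.5 dB

Without make-up, output = threshold + overshoot/2.5 = -11.8 + 3 = -8.8 dBFS.
Gap to target: 4.5 dB.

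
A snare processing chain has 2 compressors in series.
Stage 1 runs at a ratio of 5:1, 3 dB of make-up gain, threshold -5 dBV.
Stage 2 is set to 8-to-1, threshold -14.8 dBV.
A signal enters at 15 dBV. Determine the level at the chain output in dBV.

-12.7 dBV

Stage 1: 15 dBV is 20 dB over -5 dBV; at 5:1 that becomes 4 dB over, giving -1 dBV; +3 dB make-up → 2 dBV.
Stage 2: overshoot 16.8 dB → 16.8/8 = 2.1 dB → -12.7 dBV.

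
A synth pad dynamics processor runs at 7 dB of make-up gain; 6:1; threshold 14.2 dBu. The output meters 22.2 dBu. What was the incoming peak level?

20.2 dBu

Stripping the +7 dB make-up gives 15.2 dBu at the gain stage.
The compressed level sits 15.2 − 14.2 = 1 dB over threshold.
Before 6:1 compression the overshoot was 1 × 6 = 6 dB, so input = 14.2 + 6 = 20.2 dBu.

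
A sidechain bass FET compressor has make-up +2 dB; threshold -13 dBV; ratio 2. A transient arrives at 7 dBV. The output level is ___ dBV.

-1 dBV

7 dBV sits 20 dB over threshold.
The 20 dB excess becomes 10 dB after 2:1 reduction.
So the level is -13 + 10 = -3 dBV; make-up adds 2 dB, giving -1 dBV.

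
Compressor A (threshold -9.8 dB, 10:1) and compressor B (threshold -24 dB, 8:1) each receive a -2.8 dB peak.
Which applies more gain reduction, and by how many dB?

A: GR = 7 − 7/10 = 6.3 dB.
B: GR = 21.2 − 21.2/8 = 18.55 dB.
Difference: 12.25 dB in favour of B.

B, by 12.25 dB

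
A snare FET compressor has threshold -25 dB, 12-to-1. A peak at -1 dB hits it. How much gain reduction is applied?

22 dB

Overshoot = -1 − (-25) = 24 dB.
At 12:1, output sits 24/12 = 2 dB above threshold.
GR = overshoot in − overshoot out = 24 − 2 = 22 dB.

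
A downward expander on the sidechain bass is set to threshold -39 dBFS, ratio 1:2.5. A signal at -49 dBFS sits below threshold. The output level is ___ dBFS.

Undershoot = (-39) − (-49) = 10 dB.
At 1:2.5, that expands to 25 dB under threshold.
Output = -39 − 25 = -64 dBFS.

-64 dBFS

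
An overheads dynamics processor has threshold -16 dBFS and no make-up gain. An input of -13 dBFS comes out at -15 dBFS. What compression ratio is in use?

Input overshoot = -13 − (-16) = 3 dB; output overshoot = -15 − (-16) = 1 dB.
Ratio = 3 / 1 = 3.

3:1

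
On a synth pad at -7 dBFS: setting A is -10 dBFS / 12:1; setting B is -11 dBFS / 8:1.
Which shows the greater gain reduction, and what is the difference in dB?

B, by 0.75 dB

A: 3 dB over, compressed to 0.25 dB over, so 2.75 dB of GR.
B: 4 dB over, compressed to 0.5 dB over, so 3.5 dB of GR.
Difference: 0.75 dB in favour of B.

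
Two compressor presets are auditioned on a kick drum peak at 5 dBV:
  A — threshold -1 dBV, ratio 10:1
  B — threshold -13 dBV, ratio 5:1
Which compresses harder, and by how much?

A: 6 dB over, compressed to 0.6 dB over, so 5.4 dB of GR.
B: 18 dB over, compressed to 3.6 dB over, so 14.4 dB of GR.
B reduces 9 dB more.

B, by 9 dB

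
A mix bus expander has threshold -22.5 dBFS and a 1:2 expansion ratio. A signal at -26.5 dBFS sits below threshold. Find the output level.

Undershoot = (-22.5) − (-26.5) = 4 dB.
At 1:2, that expands to 8 dB under threshold.
Output = -22.5 − 8 = -30.5 dBFS.

-30.5 dBFS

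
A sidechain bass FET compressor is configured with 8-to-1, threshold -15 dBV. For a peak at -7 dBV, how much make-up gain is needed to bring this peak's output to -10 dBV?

4 dB

Without make-up, output = threshold + overshoot/8 = -15 + 1 = -14 dBV.
Gap to target: 4 dB.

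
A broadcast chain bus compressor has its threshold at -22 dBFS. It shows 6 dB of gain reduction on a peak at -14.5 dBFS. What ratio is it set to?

Input overshoot = -14.5 − (-22) = 7.5 dB.
Output overshoot = 7.5 − 6 = 1.5 dB.
Ratio = input overshoot / output overshoot = 7.5 / 1.5 = 5.

5:1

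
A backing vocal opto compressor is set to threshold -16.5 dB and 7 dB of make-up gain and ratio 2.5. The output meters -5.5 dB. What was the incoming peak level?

Before make-up, the level was -5.5 − 7 = -12.5 dB.
That's 4 dB above the -16.5 dB threshold.
Undo the ratio: input overshoot = 4 × 2.5 = 10 dB, giving input = -6.5 dB.

-6.5 dB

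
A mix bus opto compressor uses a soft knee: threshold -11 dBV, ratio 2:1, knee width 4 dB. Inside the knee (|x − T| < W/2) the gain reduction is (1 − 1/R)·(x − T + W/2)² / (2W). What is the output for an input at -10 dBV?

x − T + W/2 = -10 − (-11) + 2 = 3.
GR = (1 − 1/2) × 3² / 8 = 0.5 × 9 / 8 = 0.5625 dB.
Output = -10 − 0.5625 = -10.5625 dBV.

-10.5625 dBV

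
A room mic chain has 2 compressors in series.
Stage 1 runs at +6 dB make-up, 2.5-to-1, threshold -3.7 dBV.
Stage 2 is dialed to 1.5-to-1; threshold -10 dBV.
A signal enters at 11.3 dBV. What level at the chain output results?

2.2 dBV

Stage 1: overshoot 15 dB → 15/2.5 = 6 dB → 2.3 dBV; +6 dB make-up → 8.3 dBV.
Stage 2: 18.3 dB above -10 dBV, reduced 1.5:1 to 12.2 dB above → 2.2 dBV.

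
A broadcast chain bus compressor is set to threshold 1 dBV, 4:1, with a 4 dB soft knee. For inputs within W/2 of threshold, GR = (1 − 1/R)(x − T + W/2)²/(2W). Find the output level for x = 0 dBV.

x − T + W/2 = 0 − 1 + 2 = 1.
GR = (1 − 1/4) × 1² / 8 = 0.75 × 1 / 8 = 0.09375 dB.
Output = 0 − 0.09375 = -0.09375 dBV.

-0.09375 dBV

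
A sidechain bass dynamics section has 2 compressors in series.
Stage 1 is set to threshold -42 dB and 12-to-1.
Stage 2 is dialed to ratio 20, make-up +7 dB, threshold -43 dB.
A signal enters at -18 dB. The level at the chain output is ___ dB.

-35.85 dB

Stage 1: overshoot 24 dB → 24/12 = 2 dB → -40 dB.
Stage 2: overshoot 3 dB → 3/20 = 0.15 dB → -42.85 dB; +7 dB make-up → -35.85 dB.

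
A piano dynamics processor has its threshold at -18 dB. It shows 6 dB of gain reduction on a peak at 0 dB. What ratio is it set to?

Input overshoot = 0 − (-18) = 18 dB.
Output overshoot = 18 − 6 = 12 dB.
Ratio = input overshoot / output overshoot = 18 / 12 = 1.5.

1.5:1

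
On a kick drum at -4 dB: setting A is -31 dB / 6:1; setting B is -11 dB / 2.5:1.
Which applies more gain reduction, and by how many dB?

A: overshoot 27 dB → output overshoot 4.5 dB → GR 22.5 dB.
B: overshoot 7 dB → output overshoot 2.8 dB → GR 4.2 dB.
Difference: 18.3 dB in favour of A.

A, by 18.3 dB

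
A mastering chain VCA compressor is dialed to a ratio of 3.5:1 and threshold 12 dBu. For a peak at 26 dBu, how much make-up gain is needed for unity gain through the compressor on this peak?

10 dB

Without make-up, output = threshold + overshoot/3.5 = 12 + 4 = 16 dBu.
Gap to target: 10 dB.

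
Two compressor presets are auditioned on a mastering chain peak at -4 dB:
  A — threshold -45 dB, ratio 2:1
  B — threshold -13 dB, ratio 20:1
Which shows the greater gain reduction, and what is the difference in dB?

A: GR = 41 − 41/2 = 20.5 dB.
B: GR = 9 − 9/20 = 8.55 dB.
Difference: 11.95 dB in favour of A.

A, by 11.95 dB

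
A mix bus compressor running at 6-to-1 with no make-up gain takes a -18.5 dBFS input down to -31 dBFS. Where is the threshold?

-33.5 dBFS

Input is 15 dB above T (since output overshoot × R = input overshoot: (-31 − T)·6 = -18.5 − T gives T = -33.5 dBFS).
Check: -33.5 + (-18.5 − (-33.5))/6 = -33.5 + 2.5 = -31 dBFS. ✓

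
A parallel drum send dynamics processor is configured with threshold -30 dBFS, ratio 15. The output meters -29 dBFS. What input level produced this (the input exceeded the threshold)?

-15 dBFS

That's 1 dB above the -30 dBFS threshold.
Input overshoot = R × output overshoot = 15 dB → input = -30 + 15 = -15 dBFS.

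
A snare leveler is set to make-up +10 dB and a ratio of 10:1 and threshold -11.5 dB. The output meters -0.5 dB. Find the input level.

Remove make-up: -0.5 − 10 = -10.5 dB.
Post-compression overshoot = -10.5 − (-11.5) = 1 dB.
Before 10:1 compression the overshoot was 1 × 10 = 10 dB, so input = -11.5 + 10 = -1.5 dB.

-1.5 dB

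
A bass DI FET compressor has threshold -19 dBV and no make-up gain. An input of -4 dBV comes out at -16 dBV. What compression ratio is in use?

5:1

Input overshoot = -4 − (-19) = 15 dB; output overshoot = -16 − (-19) = 3 dB.
Ratio = 15 / 3 = 5.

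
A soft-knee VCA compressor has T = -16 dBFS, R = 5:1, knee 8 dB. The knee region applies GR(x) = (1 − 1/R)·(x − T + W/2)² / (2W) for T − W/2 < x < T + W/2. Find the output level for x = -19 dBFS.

x − T + W/2 = -19 − (-16) + 4 = 1.
GR = (1 − 1/5) × 1² / 16 = 0.8 × 1 / 16 = 0.05 dB.
Output = -19 − 0.05 = -19.05 dBFS.

-19.05 dBFS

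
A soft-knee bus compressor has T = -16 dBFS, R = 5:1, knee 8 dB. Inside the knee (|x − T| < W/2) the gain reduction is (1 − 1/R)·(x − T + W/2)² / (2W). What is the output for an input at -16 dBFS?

-16.8 dBFS

x − T + W/2 = -16 − (-16) + 4 = 4.
GR = (1 − 1/5) × 4² / 16 = 0.8 × 16 / 16 = 0.8 dB.
Output = -16 − 0.8 = -16.8 dBFS.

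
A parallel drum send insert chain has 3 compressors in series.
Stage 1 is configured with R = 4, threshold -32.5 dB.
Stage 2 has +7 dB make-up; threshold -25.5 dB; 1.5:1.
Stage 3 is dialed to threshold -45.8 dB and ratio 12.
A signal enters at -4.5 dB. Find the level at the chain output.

Stage 1: 28 dB above -32.5 dB, reduced 4:1 to 7 dB above → -25.5 dB.
Stage 2: -25.5 dB ≤ -25.5 dB, so stage 2 doesn't engage; make-up brings it to -18.5 dB.
Stage 3: 27.3 dB above -45.8 dB, reduced 12:1 to 2.275 dB above → -43.525 dB.

-43.525 dB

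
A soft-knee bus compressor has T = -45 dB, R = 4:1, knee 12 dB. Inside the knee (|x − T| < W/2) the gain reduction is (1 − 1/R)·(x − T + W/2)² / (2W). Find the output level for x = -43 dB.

x − T + W/2 = -43 − (-45) + 6 = 8.
GR = (1 − 1/4) × 8² / 24 = 0.75 × 64 / 24 = 2 dB.
Output = -43 − 2 = -45 dB.

-45 dB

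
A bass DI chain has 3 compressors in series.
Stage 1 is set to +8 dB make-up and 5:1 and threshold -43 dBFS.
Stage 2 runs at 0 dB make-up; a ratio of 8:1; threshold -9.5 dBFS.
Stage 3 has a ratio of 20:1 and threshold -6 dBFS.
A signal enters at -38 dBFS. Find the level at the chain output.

Stage 1: 5 dB above -43 dBFS, reduced 5:1 to 1 dB above → -42 dBFS; +8 dB make-up → -34 dBFS.
Stage 2: -34 dBFS ≤ -9.5 dBFS, so stage 2 doesn't engage; output -34 dBFS.
Stage 3: -34 dBFS is at or below the -6 dBFS threshold — no compression; output -34 dBFS.

-34 dBFS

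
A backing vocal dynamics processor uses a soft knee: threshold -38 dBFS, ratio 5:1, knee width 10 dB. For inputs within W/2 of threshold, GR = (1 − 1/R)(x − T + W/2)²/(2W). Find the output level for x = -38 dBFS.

x − T + W/2 = -38 − (-38) + 5 = 5.
GR = (1 − 1/5) × 5² / 20 = 0.8 × 25 / 20 = 1 dB.
Output = -38 − 1 = -39 dBFS.

-39 dBFS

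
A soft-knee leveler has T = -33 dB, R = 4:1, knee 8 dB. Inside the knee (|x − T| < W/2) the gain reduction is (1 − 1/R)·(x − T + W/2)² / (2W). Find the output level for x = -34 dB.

x − T + W/2 = -34 − (-33) + 4 = 3.
GR = (1 − 1/4) × 3² / 16 = 0.75 × 9 / 16 = 0.421875 dB.
Output = -34 − 0.421875 = -34.421875 dB.

-34.421875 dB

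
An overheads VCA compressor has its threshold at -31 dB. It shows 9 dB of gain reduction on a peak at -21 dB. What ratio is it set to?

Input overshoot = -21 − (-31) = 10 dB.
Output overshoot = 10 − 9 = 1 dB.
Ratio = input overshoot / output overshoot = 10 / 1 = 10.

10:1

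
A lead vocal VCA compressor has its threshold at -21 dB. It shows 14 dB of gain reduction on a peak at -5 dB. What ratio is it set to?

Input overshoot = -5 − (-21) = 16 dB.
Output overshoot = 16 − 14 = 2 dB.
Ratio = input overshoot / output overshoot = 16 / 2 = 8.

8:1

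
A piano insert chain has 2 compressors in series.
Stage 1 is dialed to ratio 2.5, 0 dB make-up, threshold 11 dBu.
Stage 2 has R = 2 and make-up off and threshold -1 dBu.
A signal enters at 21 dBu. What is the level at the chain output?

Stage 1: 10 dB above 11 dBu, reduced 2.5:1 to 4 dB above → 15 dBu.
Stage 2: 16 dB above -1 dBu, reduced 2:1 to 8 dB above → 7 dBu.

7 dBu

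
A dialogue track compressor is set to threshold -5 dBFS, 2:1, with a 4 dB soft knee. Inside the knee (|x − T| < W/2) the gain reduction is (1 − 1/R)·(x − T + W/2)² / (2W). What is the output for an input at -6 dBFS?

-6.0625 dBFS

x − T + W/2 = -6 − (-5) + 2 = 1.
GR = (1 − 1/2) × 1² / 8 = 0.5 × 1 / 8 = 0.0625 dB.
Output = -6 − 0.0625 = -6.0625 dBFS.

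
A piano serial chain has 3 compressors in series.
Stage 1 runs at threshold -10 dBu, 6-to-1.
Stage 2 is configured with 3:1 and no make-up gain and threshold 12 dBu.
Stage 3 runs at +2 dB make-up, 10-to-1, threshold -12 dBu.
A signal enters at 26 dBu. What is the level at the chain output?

Stage 1: 26 dBu is 36 dB over -10 dBu; at 6:1 that becomes 6 dB over, giving -4 dBu.
Stage 2: -4 dBu ≤ 12 dBu, so stage 2 doesn't engage; output -4 dBu.
Stage 3: -4 dBu is 8 dB over -12 dBu; at 10:1 that becomes 0.8 dB over, giving -11.2 dBu; +2 dB make-up → -9.2 dBu.

-9.2 dBu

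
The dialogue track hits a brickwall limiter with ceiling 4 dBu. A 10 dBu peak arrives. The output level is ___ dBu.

At ∞:1, everything above 4 dBu is held at the ceiling.

4 dBu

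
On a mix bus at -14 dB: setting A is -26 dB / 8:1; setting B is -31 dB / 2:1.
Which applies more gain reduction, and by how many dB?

A, by 2 dB

A: GR = 12 − 12/8 = 10.5 dB.
B: GR = 17 − 17/2 = 8.5 dB.
Difference: 2 dB in favour of A.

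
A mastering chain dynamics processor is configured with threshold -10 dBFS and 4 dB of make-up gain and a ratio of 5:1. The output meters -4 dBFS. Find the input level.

Stripping the +4 dB make-up gives -8 dBFS at the gain stage.
The compressed level sits -8 − (-10) = 2 dB over threshold.
Undo the ratio: input overshoot = 2 × 5 = 10 dB, giving input = 0 dBFS.

0 dBFS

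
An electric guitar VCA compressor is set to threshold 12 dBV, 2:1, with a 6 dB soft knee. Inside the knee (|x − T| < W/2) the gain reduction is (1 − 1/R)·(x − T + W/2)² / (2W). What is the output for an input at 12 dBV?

x − T + W/2 = 12 − 12 + 3 = 3.
GR = (1 − 1/2) × 3² / 12 = 0.5 × 9 / 12 = 0.375 dB.
Output = 12 − 0.375 = 11.625 dBV.

11.625 dBV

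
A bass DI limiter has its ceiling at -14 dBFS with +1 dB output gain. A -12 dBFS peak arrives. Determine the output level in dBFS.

-13 dBFS

A brickwall limiter is an ∞:1 compressor: any input above the ceiling is clamped to -14 dBFS.
Output gain then adds 1 dB: -14 + 1 = -13 dBFS.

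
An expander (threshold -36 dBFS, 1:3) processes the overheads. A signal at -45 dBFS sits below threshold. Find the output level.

Below threshold, a 1:3 expander applies gain = (3−1)×(T − x) of attenuation.
(3−1) × 9 = 18 dB, so output = -45 − 18 = -63 dBFS.

-63 dBFS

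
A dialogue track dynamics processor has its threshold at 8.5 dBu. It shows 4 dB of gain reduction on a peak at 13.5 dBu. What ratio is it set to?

Input overshoot = 13.5 − 8.5 = 5 dB.
Output overshoot = 5 − 4 = 1 dB.
Ratio = input overshoot / output overshoot = 5 / 1 = 5.

5:1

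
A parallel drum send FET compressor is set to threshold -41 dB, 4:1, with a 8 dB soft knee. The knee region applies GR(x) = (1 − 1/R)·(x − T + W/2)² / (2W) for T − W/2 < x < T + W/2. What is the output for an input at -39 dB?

x − T + W/2 = -39 − (-41) + 4 = 6.
GR = (1 − 1/4) × 6² / 16 = 0.75 × 36 / 16 = 1.6875 dB.
Output = -39 − 1.6875 = -40.6875 dB.

-40.6875 dB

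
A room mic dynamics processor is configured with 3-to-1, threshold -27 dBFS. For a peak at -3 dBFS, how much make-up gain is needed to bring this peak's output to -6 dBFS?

Overshoot 24 dB → 24/3 = 8 dB after compression, so the compressed level is -27 + 8 = -19 dBFS.
Make-up = target − compressed = -6 − (-19) = 13 dB.

13 dB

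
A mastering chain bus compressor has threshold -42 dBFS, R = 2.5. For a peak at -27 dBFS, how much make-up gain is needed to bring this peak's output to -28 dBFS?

8 dB

Overshoot 15 dB → 15/2.5 = 6 dB after compression, so the compressed level is -42 + 6 = -36 dBFS.
Make-up = target − compressed = -28 − (-36) = 8 dB.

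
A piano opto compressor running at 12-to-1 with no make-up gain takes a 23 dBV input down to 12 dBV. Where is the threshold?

Let T be the threshold. Output overshoot = (input overshoot)/R, so 12 − T = (23 − T)/12.
12·(12 − T) = 23 − T → 11·T = 144 − 23 = 121.
T = 121/11 = 11 dBV.

11 dBV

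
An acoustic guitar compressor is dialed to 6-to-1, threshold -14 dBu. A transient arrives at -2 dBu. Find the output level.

Overshoot: -2 − (-14) = 12 dB.
The 12 dB excess becomes 2 dB after 6:1 reduction.
That puts the output at -12 dBu.

-12 dBu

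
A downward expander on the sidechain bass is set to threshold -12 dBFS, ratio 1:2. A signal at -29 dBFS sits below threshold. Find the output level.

Undershoot = (-12) − (-29) = 17 dB.
At 1:2, that expands to 34 dB under threshold.
Output = -12 − 34 = -46 dBFS.

-46 dBFS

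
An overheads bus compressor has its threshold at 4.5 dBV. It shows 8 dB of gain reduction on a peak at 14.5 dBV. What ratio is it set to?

Input overshoot = 14.5 − 4.5 = 10 dB.
Output overshoot = 10 − 8 = 2 dB.
Ratio = input overshoot / output overshoot = 10 / 2 = 5.

5:1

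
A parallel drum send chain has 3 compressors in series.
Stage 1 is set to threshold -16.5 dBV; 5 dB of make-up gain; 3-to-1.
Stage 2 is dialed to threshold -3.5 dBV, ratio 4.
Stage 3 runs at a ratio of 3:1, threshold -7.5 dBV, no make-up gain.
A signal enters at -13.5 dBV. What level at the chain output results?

Stage 1: 3 dB above -16.5 dBV, reduced 3:1 to 1 dB above → -15.5 dBV; +5 dB make-up → -10.5 dBV.
Stage 2: below threshold (-10.5 ≤ -3.5); passes unchanged; output -10.5 dBV.
Stage 3: below threshold (-10.5 ≤ -7.5); passes unchanged; output -10.5 dBV.

-10.5 dBV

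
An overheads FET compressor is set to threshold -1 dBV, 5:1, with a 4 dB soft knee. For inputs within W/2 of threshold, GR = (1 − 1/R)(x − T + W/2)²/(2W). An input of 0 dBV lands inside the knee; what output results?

x − T + W/2 = 0 − (-1) + 2 = 3.
GR = (1 − 1/5) × 3² / 8 = 0.8 × 9 / 8 = 0.9 dB.
Output = 0 − 0.9 = -0.9 dBV.

-0.9 dBV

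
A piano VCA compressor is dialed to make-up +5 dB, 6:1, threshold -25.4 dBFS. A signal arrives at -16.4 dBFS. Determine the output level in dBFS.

The input is 9 dB above the -25.4 dBFS threshold.
The 9 dB excess becomes 1.5 dB after 6:1 reduction.
Output = -25.4 + 1.5 = -23.9 dBFS; make-up adds 5 dB, giving -18.9 dBFS.

-18.9 dBFS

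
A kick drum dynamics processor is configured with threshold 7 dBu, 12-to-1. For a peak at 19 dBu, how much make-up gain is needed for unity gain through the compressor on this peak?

11 dB

The peak compresses to 7 + 12/12 = 8 dBu.
To reach 19 dBu requires 19 − 8 = 11 dB of make-up.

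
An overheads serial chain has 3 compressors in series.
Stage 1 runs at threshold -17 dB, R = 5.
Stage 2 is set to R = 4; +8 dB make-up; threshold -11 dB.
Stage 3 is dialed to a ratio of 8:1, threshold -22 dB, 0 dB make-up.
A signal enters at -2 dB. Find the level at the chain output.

Stage 1: -2 dB is 15 dB over -17 dB; at 5:1 that becomes 3 dB over, giving -14 dB.
Stage 2: -14 dB is at or below the -11 dB threshold — no compression; make-up brings it to -6 dB.
Stage 3: 16 dB above -22 dB, reduced 8:1 to 2 dB above → -20 dB.

-20 dB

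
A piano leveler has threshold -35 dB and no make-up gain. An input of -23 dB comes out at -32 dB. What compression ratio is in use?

Input overshoot = -23 − (-35) = 12 dB; output overshoot = -32 − (-35) = 3 dB.
Ratio = 12 / 3 = 4.

4:1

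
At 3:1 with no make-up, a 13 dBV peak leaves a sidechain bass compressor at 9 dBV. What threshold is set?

7 dBV

Let T be the threshold. Output overshoot = (input overshoot)/R, so 9 − T = (13 − T)/3.
3·(9 − T) = 13 − T → 2·T = 27 − 13 = 14.
T = 14/2 = 7 dBV.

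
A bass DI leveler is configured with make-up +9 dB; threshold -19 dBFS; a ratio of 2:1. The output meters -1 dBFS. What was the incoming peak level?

Stripping the +9 dB make-up gives -10 dBFS at the gain stage.
The compressed level sits -10 − (-19) = 9 dB over threshold.
Undo the ratio: input overshoot = 9 × 2 = 18 dB, giving input = -1 dBFS.

-1 dBFS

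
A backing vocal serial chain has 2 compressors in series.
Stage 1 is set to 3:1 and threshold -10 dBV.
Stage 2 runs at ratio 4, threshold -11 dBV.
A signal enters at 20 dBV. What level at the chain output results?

-8.25 dBV

Stage 1: overshoot 30 dB → 30/3 = 10 dB → 0 dBV.
Stage 2: 11 dB above -11 dBV, reduced 4:1 to 2.75 dB above → -8.25 dBV.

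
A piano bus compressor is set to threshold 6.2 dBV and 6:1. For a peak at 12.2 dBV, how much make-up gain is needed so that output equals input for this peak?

Overshoot 6 dB → 6/6 = 1 dB after compression, so the compressed level is 6.2 + 1 = 7.2 dBV.
Make-up = target − compressed = 12.2 − 7.2 = 5 dB.

5 dB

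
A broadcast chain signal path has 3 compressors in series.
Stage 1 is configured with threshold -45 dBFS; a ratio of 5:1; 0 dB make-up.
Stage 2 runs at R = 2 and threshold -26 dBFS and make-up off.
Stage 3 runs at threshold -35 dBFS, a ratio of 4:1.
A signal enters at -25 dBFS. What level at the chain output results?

Stage 1: overshoot 20 dB → 20/5 = 4 dB → -41 dBFS.
Stage 2: -41 dBFS is at or below the -26 dBFS threshold — no compression; output -41 dBFS.
Stage 3: -41 dBFS is at or below the -35 dBFS threshold — no compression; output -41 dBFS.

-41 dBFS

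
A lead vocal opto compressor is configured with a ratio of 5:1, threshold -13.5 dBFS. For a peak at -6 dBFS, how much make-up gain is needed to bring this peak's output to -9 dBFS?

3 dB

The peak compresses to -13.5 + 7.5/5 = -12 dBFS.
To reach -9 dBFS requires -9 − (-12) = 3 dB of make-up.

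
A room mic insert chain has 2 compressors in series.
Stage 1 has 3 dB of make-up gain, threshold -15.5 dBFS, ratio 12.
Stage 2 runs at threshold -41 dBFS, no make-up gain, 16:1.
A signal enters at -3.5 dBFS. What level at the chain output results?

-39.15625 dBFS

Stage 1: 12 dB above -15.5 dBFS, reduced 12:1 to 1 dB above → -14.5 dBFS; +3 dB make-up → -11.5 dBFS.
Stage 2: 29.5 dB above -41 dBFS, reduced 16:1 to 1.84375 dB above → -39.15625 dBFS.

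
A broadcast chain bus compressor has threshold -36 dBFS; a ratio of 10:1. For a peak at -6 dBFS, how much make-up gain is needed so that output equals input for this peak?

27 dB

Without make-up, output = threshold + overshoot/10 = -36 + 3 = -33 dBFS.
Gap to target: 27 dB.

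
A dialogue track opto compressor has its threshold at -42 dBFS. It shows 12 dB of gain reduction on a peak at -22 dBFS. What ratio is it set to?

2.5:1

Input overshoot = -22 − (-42) = 20 dB.
Output overshoot = 20 − 12 = 8 dB.
Ratio = input overshoot / output overshoot = 20 / 8 = 2.5.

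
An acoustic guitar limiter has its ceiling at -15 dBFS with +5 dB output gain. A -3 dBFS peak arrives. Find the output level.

At ∞:1, everything above -15 dBFS is held at the ceiling.
Output gain then adds 5 dB: -15 + 5 = -10 dBFS.

-10 dBFS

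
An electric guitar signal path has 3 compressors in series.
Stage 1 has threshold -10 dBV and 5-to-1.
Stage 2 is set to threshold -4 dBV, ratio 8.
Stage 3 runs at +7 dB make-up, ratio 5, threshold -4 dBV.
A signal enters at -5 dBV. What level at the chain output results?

Stage 1: 5 dB above -10 dBV, reduced 5:1 to 1 dB above → -9 dBV.
Stage 2: -9 dBV ≤ -4 dBV, so stage 2 doesn't engage; output -9 dBV.
Stage 3: -9 dBV ≤ -4 dBV, so stage 3 doesn't engage; make-up brings it to -2 dBV.

-2 dBV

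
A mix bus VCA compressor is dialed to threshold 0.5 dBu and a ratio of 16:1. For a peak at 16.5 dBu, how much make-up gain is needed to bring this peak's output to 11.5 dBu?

Overshoot 16 dB → 16/16 = 1 dB after compression, so the compressed level is 0.5 + 1 = 1.5 dBu.
Make-up = target − compressed = 11.5 − 1.5 = 10 dB.

10 dB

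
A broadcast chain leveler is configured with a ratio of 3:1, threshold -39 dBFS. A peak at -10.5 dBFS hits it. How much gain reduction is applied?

The signal is 28.5 dB above threshold.
A 3:1 ratio leaves 9.5 dB of that excess.
GR = overshoot in − overshoot out = 28.5 − 9.5 = 19 dB.

19 dB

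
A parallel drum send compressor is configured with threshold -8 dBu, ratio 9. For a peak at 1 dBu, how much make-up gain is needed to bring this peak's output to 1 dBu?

8 dB

Overshoot 9 dB → 9/9 = 1 dB after compression, so the compressed level is -8 + 1 = -7 dBu.
Make-up = target − compressed = 1 − (-7) = 8 dB.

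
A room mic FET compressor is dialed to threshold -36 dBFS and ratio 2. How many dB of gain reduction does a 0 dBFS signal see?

18 dB

0 dBFS exceeds the threshold by 36 dB.
After 2:1 compression the overshoot becomes 36/2 = 18 dB.
So the signal is attenuated by 36 − 18 = 18 dB.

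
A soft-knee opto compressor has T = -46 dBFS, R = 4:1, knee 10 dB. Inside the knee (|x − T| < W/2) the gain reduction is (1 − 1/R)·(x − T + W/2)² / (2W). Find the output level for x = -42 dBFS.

-45.0375 dBFS

x − T + W/2 = -42 − (-46) + 5 = 9.
GR = (1 − 1/4) × 9² / 20 = 0.75 × 81 / 20 = 3.0375 dB.
Output = -42 − 3.0375 = -45.0375 dBFS.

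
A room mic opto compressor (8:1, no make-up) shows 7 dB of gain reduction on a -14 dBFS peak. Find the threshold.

-22 dBFS

Input is 8 dB above T (since output overshoot × R = input overshoot: (-21 − T)·8 = -14 − T gives T = -22 dBFS).
Check: -22 + (-14 − (-22))/8 = -22 + 1 = -21 dBFS. ✓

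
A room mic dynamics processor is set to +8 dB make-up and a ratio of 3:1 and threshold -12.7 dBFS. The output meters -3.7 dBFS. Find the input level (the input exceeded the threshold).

Remove make-up: -3.7 − 8 = -11.7 dBFS.
Post-compression overshoot = -11.7 − (-12.7) = 1 dB.
Input overshoot = R × output overshoot = 3 dB → input = -12.7 + 3 = -9.7 dBFS.

-9.7 dBFS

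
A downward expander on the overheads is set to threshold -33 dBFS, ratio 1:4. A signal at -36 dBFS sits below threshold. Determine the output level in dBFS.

The input is 3 dB below the -33 dBFS threshold.
A 1:4 expander multiplies undershoot by 4: 3 × 4 = 12 dB below threshold.
Output = -33 − 12 = -45 dBFS.

-45 dBFS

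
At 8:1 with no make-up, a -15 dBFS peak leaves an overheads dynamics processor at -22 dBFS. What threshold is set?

Input is 8 dB above T (since output overshoot × R = input overshoot: (-22 − T)·8 = -15 − T gives T = -23 dBFS).
Check: -23 + (-15 − (-23))/8 = -23 + 1 = -22 dBFS. ✓

-23 dBFS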